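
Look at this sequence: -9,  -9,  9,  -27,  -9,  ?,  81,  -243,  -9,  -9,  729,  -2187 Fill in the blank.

Positions follow the repeating pattern AABB; grouping by letter gives 2 tracks.
Track A: -9, -9, -9, ?, -9, -9 — constant -9.
Track B: 9, -27, 81, -243, 729, -2187 — multiplying by -3 each time.
Filling track A at index 4 by its rule yields -9.

-9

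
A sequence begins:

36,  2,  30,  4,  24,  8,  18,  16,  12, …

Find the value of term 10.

32

Split by position mod 2 into 2 tracks.
Subsequence A is 36, 30, 24, 18, 12, which is subtracting 6 each time.
Subsequence B is 2, 4, 8, 16, which is powers 2^1, 2^2, 2^3, ….
Position 10 falls in subsequence B as its term 5, giving 32.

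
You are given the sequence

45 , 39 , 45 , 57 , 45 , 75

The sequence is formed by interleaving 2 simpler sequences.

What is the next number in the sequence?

Split by position mod 2 into 2 tracks.
Track A is 45, 45, 45, which is constant 45.
Track B is 39, 57, 75, which is linear: a_n = 21 + 18·n.
Term 7 comes from track A (its 4th entry): 45.

45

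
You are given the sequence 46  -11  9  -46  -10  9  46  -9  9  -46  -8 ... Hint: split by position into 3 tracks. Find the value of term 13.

46

Taking every 3rd term gives 3 separate tracks.
Stream A = 46, -46, 46, -46: oscillating between 46 and -46.
Stream B = -11, -10, -9, -8: arithmetic, step +1.
Stream C = 9, 9, 9: always 9.
The 13th slot belongs to stream A; its 5th term is 46.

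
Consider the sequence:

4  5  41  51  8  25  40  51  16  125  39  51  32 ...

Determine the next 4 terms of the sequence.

Split by position mod 4: positions 1, 5, 9, … form one track, and each other residue class forms its own.
Track A: 4, 8, 16, 32 — powers 2^2, 2^3, 2^4, ….
Track B: 5, 25, 125 — multiplying by 5 each time.
Track C: 41, 40, 39 — linear: a_n = 42 − n.
Track D: 51, 51, 51 — always 51.
The 14th slot belongs to track B; its 4th term is 625.
Term 15 comes from track C (its 4th entry): 38.
The 16th slot belongs to track D; its 4th term is 51.
Position 17 → track A, term 5 = 64.

625, 38, 51, 64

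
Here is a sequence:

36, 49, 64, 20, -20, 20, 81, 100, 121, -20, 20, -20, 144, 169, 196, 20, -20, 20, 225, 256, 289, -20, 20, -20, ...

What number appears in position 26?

361

Reading positions in blocks of 6 reveals the pattern AAABBB — 2 tracks woven together.
Track A: 36, 49, 64, 81, 100, 121, 144, 169, 196, 225, 256, 289 (perfect squares starting at 6²).
Track B: 20, -20, 20, -20, 20, -20, 20, -20, 20, -20, 20, -20 (oscillating between 20 and -20).
Position 26 → track A, term 14 = 361.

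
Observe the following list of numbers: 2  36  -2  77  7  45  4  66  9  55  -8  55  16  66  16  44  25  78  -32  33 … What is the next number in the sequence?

Split by position mod 4 into 4 tracks.
Stream A: 2, 7, 9, 16, 25. Fibonacci-style (each term is the sum of the two before it).
Stream B: 36, 45, 55, 66, 78. Triangular numbers starting at T_8.
Stream C: -2, 4, -8, 16, -32. Multiplying by -2 each time.
Stream D: 77, 66, 55, 44, 33. Subtracting 11 each time.
Term 21 comes from stream A (its 6th entry): 41.

41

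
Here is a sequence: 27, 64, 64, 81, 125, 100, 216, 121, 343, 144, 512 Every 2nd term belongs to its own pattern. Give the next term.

The terms cycle through 2 interleaved subsequences.
Stream A = 27, 64, 125, 216, 343, 512: consecutive cubes n³ from n = 3.
Stream B = 64, 81, 100, 121, 144: perfect squares starting at 8².
The 12th slot belongs to stream B; its 6th term is 169.

169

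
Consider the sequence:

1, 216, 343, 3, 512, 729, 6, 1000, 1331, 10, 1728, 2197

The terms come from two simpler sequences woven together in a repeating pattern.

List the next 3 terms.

Reading positions in blocks of 3 reveals the pattern ABB — 2 tracks woven together.
Stream A: 1, 3, 6, 10 — triangular numbers n(n+1)/2 for n = 1, 2, ….
Stream B: 216, 343, 512, 729, 1000, 1331, 1728, 2197 — consecutive cubes n³ from n = 6.
The 13th slot belongs to stream A; its 5th term is 15.
The 14th slot belongs to stream B; its 9th term is 2744.
The 15th slot belongs to stream B; its 10th term is 3375.

15, 2744, 3375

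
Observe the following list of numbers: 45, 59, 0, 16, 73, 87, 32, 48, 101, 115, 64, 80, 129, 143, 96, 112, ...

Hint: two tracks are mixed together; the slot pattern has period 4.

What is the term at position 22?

The slot pattern repeats as AABB (period 4), so there are 2 interleaved tracks.
Track A: 45, 59, 73, 87, 101, 115, 129, 143 — arithmetic with common difference +14.
Track B: 0, 16, 32, 48, 64, 80, 96, 112 — arithmetic with common difference +16.
Term 22 comes from track A (its 12th entry): 199.

199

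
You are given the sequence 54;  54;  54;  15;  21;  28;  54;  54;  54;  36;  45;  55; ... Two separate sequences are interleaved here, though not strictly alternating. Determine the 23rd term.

Reading positions in blocks of 6 reveals the pattern AAABBB — 2 tracks woven together.
Track A: 54, 54, 54, 54, 54, 54 — always 54.
Track B: 15, 21, 28, 36, 45, 55 — triangular numbers starting at T_5.
Position 23 → track B, term 11 = 120.

120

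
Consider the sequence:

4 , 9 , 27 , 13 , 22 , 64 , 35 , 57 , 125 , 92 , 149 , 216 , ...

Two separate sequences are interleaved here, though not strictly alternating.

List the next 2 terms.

241, 390

Reading positions in blocks of 3 reveals the pattern AAB — 2 tracks woven together.
Track A is 4, 9, 13, 22, 35, 57, 92, 149, which is Fibonacci-style (each term is the sum of the two before it).
Track B is 27, 64, 125, 216, which is the cubes 3³, 4³, 5³, ….
Term 13 comes from track A (its 9th entry): 241.
Position 14 → track A, term 10 = 390.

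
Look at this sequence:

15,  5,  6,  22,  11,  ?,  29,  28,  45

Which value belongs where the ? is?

The slot pattern repeats as ABB (period 3), so there are 2 interleaved tracks.
Stream A = 15, 22, 29: adding 7 each time.
Stream B = 5, 6, 11, ?, 28, 45: each term equals the sum of the previous two.
Filling stream B at index 4 by its rule yields 17.

17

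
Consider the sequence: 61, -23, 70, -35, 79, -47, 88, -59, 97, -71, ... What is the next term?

Odd-indexed and even-indexed terms follow separate rules.
Subsequence A is 61, 70, 79, 88, 97, which is arithmetic with common difference +9.
Subsequence B is -23, -35, -47, -59, -71, which is linear: a_n = -11 − 12·n.
Term 11 comes from subsequence A (its 6th entry): 106.

106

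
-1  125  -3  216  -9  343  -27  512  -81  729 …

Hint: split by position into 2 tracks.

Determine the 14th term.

Positions 1, 3, 5, … form one subsequence and positions 2, 4, 6, … form another.
Track A: -1, -3, -9, -27, -81 — a geometric progression (common ratio 3).
Track B: 125, 216, 343, 512, 729 — the cubes 5³, 6³, 7³, ….
The 14th slot belongs to track B; its 7th term is 1331.

1331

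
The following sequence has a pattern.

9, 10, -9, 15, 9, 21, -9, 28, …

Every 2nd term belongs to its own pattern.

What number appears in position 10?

36

Split by position mod 2 into 2 tracks.
Stream A: 9, -9, 9, -9 — oscillating between 9 and -9.
Stream B: 10, 15, 21, 28 — triangular numbers starting at T_4.
Position 10 falls in stream B as its term 5, giving 36.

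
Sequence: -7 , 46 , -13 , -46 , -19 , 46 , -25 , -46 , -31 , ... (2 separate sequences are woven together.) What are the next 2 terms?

Split by position mod 2 into 2 tracks.
Track A = -7, -13, -19, -25, -31: subtracting 6 each time.
Track B = 46, -46, 46, -46: oscillating between 46 and -46.
Position 10 falls in track B as its term 5, giving 46.
Term 11 comes from track A (its 6th entry): -37.

46, -37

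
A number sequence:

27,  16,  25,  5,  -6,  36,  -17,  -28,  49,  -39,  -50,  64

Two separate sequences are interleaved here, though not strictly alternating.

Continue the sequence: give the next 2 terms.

-61, -72

Positions follow the repeating pattern AAB; grouping by letter gives 2 tracks.
Track A: 27, 16, 5, -6, -17, -28, -39, -50. Arithmetic with common difference −11.
Track B: 25, 36, 49, 64. Perfect squares starting at 5².
Term 13 comes from track A (its 9th entry): -61.
Term 14 comes from track A (its 10th entry): -72.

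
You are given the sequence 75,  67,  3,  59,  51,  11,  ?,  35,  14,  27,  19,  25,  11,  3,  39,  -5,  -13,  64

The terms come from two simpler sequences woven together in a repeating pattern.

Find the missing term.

Positions follow the repeating pattern AAB; grouping by letter gives 2 tracks.
Subsequence A = 75, 67, 59, 51, ?, 35, 27, 19, 11, 3, -5, -13: arithmetic, step −8.
Subsequence B = 3, 11, 14, 25, 39, 64: Fibonacci-style (each term is the sum of the two before it).
So the missing entry in subsequence A is 43.

43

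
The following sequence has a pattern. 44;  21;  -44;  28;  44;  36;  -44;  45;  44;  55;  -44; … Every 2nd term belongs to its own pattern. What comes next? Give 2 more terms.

Taking every 2nd term gives 2 separate tracks.
Stream A is 44, -44, 44, -44, 44, -44, which is alternating ±44.
Stream B is 21, 28, 36, 45, 55, which is triangular numbers starting at T_6.
The 12th slot belongs to stream B; its 6th term is 66.
Position 13 falls in stream A as its term 7, giving 44.

66, 44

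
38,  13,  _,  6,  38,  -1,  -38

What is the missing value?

-38

Positions 1, 3, 5, … form one subsequence and positions 2, 4, 6, … form another.
Track A: 38, ?, 38, -38 (alternating ±38).
Track B: 13, 6, -1 (linear: a_n = 20 − 7·n).
The gap is track A's term 2; the rule gives -38.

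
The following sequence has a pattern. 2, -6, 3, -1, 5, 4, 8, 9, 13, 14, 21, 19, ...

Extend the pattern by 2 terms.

Positions 1, 3, 5, … form one subsequence and positions 2, 4, 6, … form another.
Track A is 2, 3, 5, 8, 13, 21, which is Fibonacci-style (each term is the sum of the two before it).
Track B is -6, -1, 4, 9, 14, 19, which is arithmetic, step +5.
Position 13 → track A, term 7 = 34.
Position 14 → track B, term 7 = 24.

34, 24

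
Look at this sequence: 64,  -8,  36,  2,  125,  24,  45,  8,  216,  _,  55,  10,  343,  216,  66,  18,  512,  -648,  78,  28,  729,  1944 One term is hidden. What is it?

-72

Taking every 4th term gives 4 separate tracks.
Track A = 64, 125, 216, 343, 512, 729: perfect cubes starting at 4³.
Track B = -8, 24, ?, 216, -648, 1944: geometric with ratio -3.
Track C = 36, 45, 55, 66, 78: triangular numbers starting at T_8.
Track D = 2, 8, 10, 18, 28: Fibonacci-style (each term is the sum of the two before it).
The gap is track B's term 3; the rule gives -72.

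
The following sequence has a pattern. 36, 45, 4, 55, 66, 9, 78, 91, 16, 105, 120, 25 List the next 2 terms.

The slot pattern repeats as AAB (period 3), so there are 2 interleaved tracks.
Track A is 36, 45, 55, 66, 78, 91, 105, 120, which is triangular numbers starting at T_8.
Track B is 4, 9, 16, 25, which is the squares 2², 3², 4², ….
Position 13 falls in track A as its term 9, giving 136.
Position 14 → track A, term 10 = 153.

136, 153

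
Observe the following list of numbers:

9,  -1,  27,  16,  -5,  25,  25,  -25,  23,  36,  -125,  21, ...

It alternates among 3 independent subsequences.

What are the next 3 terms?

Split by position mod 3: positions 1, 4, 7, … form one track, and each other residue class forms its own.
Subsequence A: 9, 16, 25, 36 (consecutive squares n² from n = 3).
Subsequence B: -1, -5, -25, -125 (multiplying by 5 each time).
Subsequence C: 27, 25, 23, 21 (arithmetic with common difference −2).
Position 13 falls in subsequence A as its term 5, giving 49.
Position 14 → subsequence B, term 5 = -625.
Position 15 falls in subsequence C as its term 5, giving 19.

49, -625, 19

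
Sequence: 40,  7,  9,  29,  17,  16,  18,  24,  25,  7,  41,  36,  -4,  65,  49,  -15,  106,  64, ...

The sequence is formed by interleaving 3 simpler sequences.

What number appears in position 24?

The terms cycle through 3 interleaved subsequences.
Track A: 40, 29, 18, 7, -4, -15 — arithmetic with common difference −11.
Track B: 7, 17, 24, 41, 65, 106 — a Fibonacci-like recurrence a_n = a_{n-1} + a_{n-2}.
Track C: 9, 16, 25, 36, 49, 64 — consecutive squares n² from n = 3.
The 24th slot belongs to track C; its 8th term is 100.

100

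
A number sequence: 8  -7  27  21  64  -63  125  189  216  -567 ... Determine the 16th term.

15309

Odd-indexed and even-indexed terms follow separate rules.
Stream A = 8, 27, 64, 125, 216: the cubes 2³, 3³, 4³, ….
Stream B = -7, 21, -63, 189, -567: geometric with ratio -3.
The 16th slot belongs to stream B; its 8th term is 15309.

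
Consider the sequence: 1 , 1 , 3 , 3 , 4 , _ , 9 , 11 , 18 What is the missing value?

Reading positions in blocks of 3 reveals the pattern ABB — 2 tracks woven together.
Track A = 1, 3, 9: successive powers of 3.
Track B = 1, 3, 4, ?, 11, 18: Fibonacci-style (each term is the sum of the two before it).
So the missing entry in track B is 7.

7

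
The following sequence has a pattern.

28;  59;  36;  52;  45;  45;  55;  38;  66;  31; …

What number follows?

78

Odd-indexed and even-indexed terms follow separate rules.
Track A: 28, 36, 45, 55, 66. Triangular numbers starting at T_7.
Track B: 59, 52, 45, 38, 31. Subtracting 7 each time.
Position 11 → track A, term 6 = 78.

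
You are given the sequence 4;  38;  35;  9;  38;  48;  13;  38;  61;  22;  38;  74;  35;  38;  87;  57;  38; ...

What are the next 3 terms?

Split by position mod 3: positions 1, 4, 7, … form one track, and each other residue class forms its own.
Stream A: 4, 9, 13, 22, 35, 57. A Fibonacci-like recurrence a_n = a_{n-1} + a_{n-2}.
Stream B: 38, 38, 38, 38, 38, 38. The constant sequence 38.
Stream C: 35, 48, 61, 74, 87. Linear: a_n = 22 + 13·n.
Position 18 → stream C, term 6 = 100.
Term 19 comes from stream A (its 7th entry): 92.
The 20th slot belongs to stream B; its 7th term is 38.

100, 92, 38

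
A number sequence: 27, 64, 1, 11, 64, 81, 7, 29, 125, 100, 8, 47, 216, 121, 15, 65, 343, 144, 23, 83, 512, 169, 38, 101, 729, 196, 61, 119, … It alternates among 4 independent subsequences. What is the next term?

Taking every 4th term gives 4 separate tracks.
Stream A: 27, 64, 125, 216, 343, 512, 729. Perfect cubes starting at 3³.
Stream B: 64, 81, 100, 121, 144, 169, 196. Consecutive squares n² from n = 8.
Stream C: 1, 7, 8, 15, 23, 38, 61. Fibonacci-style (each term is the sum of the two before it).
Stream D: 11, 29, 47, 65, 83, 101, 119. Arithmetic, step +18.
Term 29 comes from stream A (its 8th entry): 1000.

1000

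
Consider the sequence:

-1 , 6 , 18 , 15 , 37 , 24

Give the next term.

Taking every 2nd term gives 2 separate tracks.
Track A: -1, 18, 37. Linear: a_n = -20 + 19·n.
Track B: 6, 15, 24. Arithmetic with common difference +9.
The 7th slot belongs to track A; its 4th term is 56.

56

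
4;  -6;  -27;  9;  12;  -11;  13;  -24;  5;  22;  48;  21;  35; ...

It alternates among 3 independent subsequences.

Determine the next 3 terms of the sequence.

-96, 37, 57

Split by position mod 3 into 3 tracks.
Track A: 4, 9, 13, 22, 35 (each term equals the sum of the previous two).
Track B: -6, 12, -24, 48 (multiplying by -2 each time).
Track C: -27, -11, 5, 21 (adding 16 each time).
The 14th slot belongs to track B; its 5th term is -96.
The 15th slot belongs to track C; its 5th term is 37.
Term 16 comes from track A (its 6th entry): 57.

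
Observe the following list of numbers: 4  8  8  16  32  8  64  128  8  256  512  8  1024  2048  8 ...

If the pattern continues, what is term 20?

32768

Reading positions in blocks of 3 reveals the pattern AAB — 2 tracks woven together.
Track A: 4, 8, 16, 32, 64, 128, 256, 512, 1024, 2048. Powers 2^2, 2^3, 2^4, ….
Track B: 8, 8, 8, 8, 8. Always 8.
Position 20 falls in track A as its term 14, giving 32768.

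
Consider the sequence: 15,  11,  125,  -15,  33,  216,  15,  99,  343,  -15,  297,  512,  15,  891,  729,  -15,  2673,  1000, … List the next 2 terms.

15, 8019

Split by position mod 3 into 3 tracks.
Stream A: 15, -15, 15, -15, 15, -15 — alternating ±15.
Stream B: 11, 33, 99, 297, 891, 2673 — geometric with ratio 3.
Stream C: 125, 216, 343, 512, 729, 1000 — perfect cubes starting at 5³.
Term 19 comes from stream A (its 7th entry): 15.
Term 20 comes from stream B (its 7th entry): 8019.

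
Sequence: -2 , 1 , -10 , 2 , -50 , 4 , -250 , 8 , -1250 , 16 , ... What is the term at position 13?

The terms cycle through 2 interleaved subsequences.
Track A: -2, -10, -50, -250, -1250 (a geometric progression (common ratio 5)).
Track B: 1, 2, 4, 8, 16 (powers of 2).
Position 13 → track A, term 7 = -31250.

-31250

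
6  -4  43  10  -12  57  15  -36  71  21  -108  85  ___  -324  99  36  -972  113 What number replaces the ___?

Read the sequence 3 terms at a time; column i is its own pattern.
Track A: 6, 10, 15, 21, ?, 36. Triangular numbers starting at T_3.
Track B: -4, -12, -36, -108, -324, -972. A geometric progression (common ratio 3).
Track C: 43, 57, 71, 85, 99, 113. Arithmetic with common difference +14.
Track A's pattern makes the blank 28.

28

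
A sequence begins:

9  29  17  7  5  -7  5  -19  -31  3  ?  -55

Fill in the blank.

-43

Reading positions in blocks of 3 reveals the pattern ABB — 2 tracks woven together.
Track A: 9, 7, 5, 3. Linear: a_n = 11 − 2·n.
Track B: 29, 17, 5, -7, -19, -31, ?, -55. Arithmetic with common difference −12.
The gap is track B's term 7; the rule gives -43.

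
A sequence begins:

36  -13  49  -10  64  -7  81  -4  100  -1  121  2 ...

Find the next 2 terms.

144, 5

Odd-indexed and even-indexed terms follow separate rules.
Track A: 36, 49, 64, 81, 100, 121. Consecutive squares n² from n = 6.
Track B: -13, -10, -7, -4, -1, 2. Arithmetic, step +3.
Position 13 falls in track A as its term 7, giving 144.
The 14th slot belongs to track B; its 7th term is 5.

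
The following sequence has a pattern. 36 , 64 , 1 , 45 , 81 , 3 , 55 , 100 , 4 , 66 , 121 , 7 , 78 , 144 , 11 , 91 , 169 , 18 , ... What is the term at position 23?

225

Split by position mod 3 into 3 tracks.
Track A is 36, 45, 55, 66, 78, 91, which is triangular numbers n(n+1)/2 for n = 8, 9, ….
Track B is 64, 81, 100, 121, 144, 169, which is consecutive squares n² from n = 8.
Track C is 1, 3, 4, 7, 11, 18, which is Fibonacci-style (each term is the sum of the two before it).
The 23rd slot belongs to track B; its 8th term is 225.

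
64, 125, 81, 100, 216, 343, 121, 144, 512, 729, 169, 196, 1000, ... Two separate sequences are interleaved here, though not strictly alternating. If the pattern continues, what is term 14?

The slot pattern repeats as AABB (period 4), so there are 2 interleaved tracks.
Stream A = 64, 125, 216, 343, 512, 729, 1000: the cubes 4³, 5³, 6³, ….
Stream B = 81, 100, 121, 144, 169, 196: the squares 9², 10², 11², ….
Position 14 → stream A, term 8 = 1331.

1331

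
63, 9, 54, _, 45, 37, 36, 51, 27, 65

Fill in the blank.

23

Split by position mod 2 into 2 tracks.
Track A is 63, 54, 45, 36, 27, which is subtracting 9 each time.
Track B is 9, ?, 37, 51, 65, which is linear: a_n = -5 + 14·n.
The gap is track B's term 2; the rule gives 23.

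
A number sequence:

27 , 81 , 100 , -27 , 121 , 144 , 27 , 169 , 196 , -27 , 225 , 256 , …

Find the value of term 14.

The slot pattern repeats as ABB (period 3), so there are 2 interleaved tracks.
Stream A is 27, -27, 27, -27, which is the oscillation 27·(−1)^(n+1).
Stream B is 81, 100, 121, 144, 169, 196, 225, 256, which is perfect squares starting at 9².
Position 14 → stream B, term 9 = 289.

289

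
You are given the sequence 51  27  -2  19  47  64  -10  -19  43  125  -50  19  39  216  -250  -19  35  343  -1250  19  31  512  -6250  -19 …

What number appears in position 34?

1331

Split by position mod 4: positions 1, 5, 9, … form one track, and each other residue class forms its own.
Subsequence A: 51, 47, 43, 39, 35, 31 (arithmetic, step −4).
Subsequence B: 27, 64, 125, 216, 343, 512 (the cubes 3³, 4³, 5³, …).
Subsequence C: -2, -10, -50, -250, -1250, -6250 (geometric with ratio 5).
Subsequence D: 19, -19, 19, -19, 19, -19 (oscillating between 19 and -19).
Position 34 → subsequence B, term 9 = 1331.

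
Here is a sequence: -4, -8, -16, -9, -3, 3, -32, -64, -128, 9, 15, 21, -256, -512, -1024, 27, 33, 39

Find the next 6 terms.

Positions follow the repeating pattern AAABBB; grouping by letter gives 2 tracks.
Stream A: -4, -8, -16, -32, -64, -128, -256, -512, -1024 (geometric with ratio 2).
Stream B: -9, -3, 3, 9, 15, 21, 27, 33, 39 (linear: a_n = -15 + 6·n).
Position 19 → stream A, term 10 = -2048.
The 20th slot belongs to stream A; its 11th term is -4096.
Position 21 → stream A, term 12 = -8192.
Term 22 comes from stream B (its 10th entry): 45.
The 23rd slot belongs to stream B; its 11th term is 51.
Position 24 falls in stream B as its term 12, giving 57.

-2048, -4096, -8192, 45, 51, 57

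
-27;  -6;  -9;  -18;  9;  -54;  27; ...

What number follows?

-162

Odd-indexed and even-indexed terms follow separate rules.
Subsequence A: -27, -9, 9, 27. Linear: a_n = -45 + 18·n.
Subsequence B: -6, -18, -54. Geometric with ratio 3.
The 8th slot belongs to subsequence B; its 4th term is -162.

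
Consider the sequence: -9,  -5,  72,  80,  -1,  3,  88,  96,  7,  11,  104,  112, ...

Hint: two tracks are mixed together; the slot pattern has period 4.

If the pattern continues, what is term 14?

19

The slot pattern repeats as AABB (period 4), so there are 2 interleaved tracks.
Stream A: -9, -5, -1, 3, 7, 11 (adding 4 each time).
Stream B: 72, 80, 88, 96, 104, 112 (arithmetic with common difference +8).
Position 14 → stream A, term 8 = 19.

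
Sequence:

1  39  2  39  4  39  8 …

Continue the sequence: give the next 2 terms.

Split by position mod 2 into 2 tracks.
Track A is 1, 2, 4, 8, which is a geometric progression (common ratio 2).
Track B is 39, 39, 39, which is the constant sequence 39.
The 8th slot belongs to track B; its 4th term is 39.
Position 9 falls in track A as its term 5, giving 16.

39, 16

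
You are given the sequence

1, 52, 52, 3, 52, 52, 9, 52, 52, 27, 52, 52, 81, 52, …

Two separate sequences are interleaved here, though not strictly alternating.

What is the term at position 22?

Reading positions in blocks of 3 reveals the pattern ABB — 2 tracks woven together.
Track A: 1, 3, 9, 27, 81 — powers 3^0, 3^1, 3^2, ….
Track B: 52, 52, 52, 52, 52, 52, 52, 52, 52 — the constant sequence 52.
Position 22 → track A, term 8 = 2187.

2187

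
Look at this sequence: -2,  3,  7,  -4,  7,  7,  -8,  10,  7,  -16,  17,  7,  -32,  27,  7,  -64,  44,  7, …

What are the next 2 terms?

Taking every 3rd term gives 3 separate tracks.
Track A = -2, -4, -8, -16, -32, -64: geometric, ×2 each step.
Track B = 3, 7, 10, 17, 27, 44: Fibonacci-style (each term is the sum of the two before it).
Track C = 7, 7, 7, 7, 7, 7: constant 7.
Position 19 falls in track A as its term 7, giving -128.
The 20th slot belongs to track B; its 7th term is 71.

-128, 71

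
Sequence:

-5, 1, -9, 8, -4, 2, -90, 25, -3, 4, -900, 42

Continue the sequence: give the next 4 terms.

Taking every 4th term gives 4 separate tracks.
Stream A: -5, -4, -3 — arithmetic, step +1.
Stream B: 1, 2, 4 — powers 2^0, 2^1, 2^2, ….
Stream C: -9, -90, -900 — a geometric progression (common ratio 10).
Stream D: 8, 25, 42 — adding 17 each time.
The 13th slot belongs to stream A; its 4th term is -2.
Term 14 comes from stream B (its 4th entry): 8.
Term 15 comes from stream C (its 4th entry): -9000.
Position 16 → stream D, term 4 = 59.

-2, 8, -9000, 59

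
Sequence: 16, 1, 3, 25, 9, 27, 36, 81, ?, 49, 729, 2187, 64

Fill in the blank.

243

Positions follow the repeating pattern ABB; grouping by letter gives 2 tracks.
Subsequence A: 16, 25, 36, 49, 64 (consecutive squares n² from n = 4).
Subsequence B: 1, 3, 9, 27, 81, ?, 729, 2187 (a geometric progression (common ratio 3)).
Subsequence B's pattern makes the blank 243.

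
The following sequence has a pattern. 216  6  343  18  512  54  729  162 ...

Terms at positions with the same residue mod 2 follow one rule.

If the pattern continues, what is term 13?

Split by position mod 2 into 2 tracks.
Track A: 216, 343, 512, 729 (perfect cubes starting at 6³).
Track B: 6, 18, 54, 162 (multiplying by 3 each time).
Position 13 falls in track A as its term 7, giving 1728.

1728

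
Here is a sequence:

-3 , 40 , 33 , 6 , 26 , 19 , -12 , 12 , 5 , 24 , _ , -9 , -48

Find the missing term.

-2

Positions follow the repeating pattern ABB; grouping by letter gives 2 tracks.
Stream A: -3, 6, -12, 24, -48. Geometric with ratio -2.
Stream B: 40, 33, 26, 19, 12, 5, ?, -9. Arithmetic, step −7.
So the missing entry in stream B is -2.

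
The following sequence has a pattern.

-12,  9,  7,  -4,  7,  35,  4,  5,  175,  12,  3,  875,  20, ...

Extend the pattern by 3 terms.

1, 4375, 28

Taking every 3rd term gives 3 separate tracks.
Track A: -12, -4, 4, 12, 20 — adding 8 each time.
Track B: 9, 7, 5, 3 — arithmetic with common difference −2.
Track C: 7, 35, 175, 875 — geometric with ratio 5.
Position 14 falls in track B as its term 5, giving 1.
Position 15 → track C, term 5 = 4375.
The 16th slot belongs to track A; its 6th term is 28.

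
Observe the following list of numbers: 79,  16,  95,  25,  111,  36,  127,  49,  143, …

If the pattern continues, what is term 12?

81

The terms cycle through 2 interleaved subsequences.
Subsequence A: 79, 95, 111, 127, 143 — arithmetic, step +16.
Subsequence B: 16, 25, 36, 49 — perfect squares starting at 4².
Position 12 falls in subsequence B as its term 6, giving 81.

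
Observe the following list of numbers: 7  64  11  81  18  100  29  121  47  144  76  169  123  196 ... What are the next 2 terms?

199, 225

Taking every 2nd term gives 2 separate tracks.
Track A is 7, 11, 18, 29, 47, 76, 123, which is each term equals the sum of the previous two.
Track B is 64, 81, 100, 121, 144, 169, 196, which is consecutive squares n² from n = 8.
Position 15 → track A, term 8 = 199.
The 16th slot belongs to track B; its 8th term is 225.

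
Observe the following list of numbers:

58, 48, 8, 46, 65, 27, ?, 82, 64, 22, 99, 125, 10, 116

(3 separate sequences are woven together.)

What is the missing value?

34

Taking every 3rd term gives 3 separate tracks.
Track A: 58, 46, ?, 22, 10 — arithmetic, step −12.
Track B: 48, 65, 82, 99, 116 — arithmetic with common difference +17.
Track C: 8, 27, 64, 125 — perfect cubes starting at 2³.
Filling track A at index 3 by its rule yields 34.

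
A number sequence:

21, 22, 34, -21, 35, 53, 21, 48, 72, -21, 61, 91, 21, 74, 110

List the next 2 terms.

Read the sequence 3 terms at a time; column i is its own pattern.
Track A: 21, -21, 21, -21, 21 — the oscillation 21·(−1)^(n+1).
Track B: 22, 35, 48, 61, 74 — adding 13 each time.
Track C: 34, 53, 72, 91, 110 — arithmetic, step +19.
Position 16 → track A, term 6 = -21.
Position 17 → track B, term 6 = 87.

-21, 87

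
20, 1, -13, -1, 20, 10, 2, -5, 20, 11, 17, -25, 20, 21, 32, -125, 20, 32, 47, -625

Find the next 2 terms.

The terms cycle through 4 interleaved subsequences.
Track A = 20, 20, 20, 20, 20: constant 20.
Track B = 1, 10, 11, 21, 32: each term equals the sum of the previous two.
Track C = -13, 2, 17, 32, 47: linear: a_n = -28 + 15·n.
Track D = -1, -5, -25, -125, -625: a geometric progression (common ratio 5).
Term 21 comes from track A (its 6th entry): 20.
The 22nd slot belongs to track B; its 6th term is 53.

20, 53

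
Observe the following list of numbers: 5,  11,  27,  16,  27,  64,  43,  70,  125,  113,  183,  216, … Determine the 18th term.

Positions follow the repeating pattern AAB; grouping by letter gives 2 tracks.
Track A is 5, 11, 16, 27, 43, 70, 113, 183, which is each term equals the sum of the previous two.
Track B is 27, 64, 125, 216, which is consecutive cubes n³ from n = 3.
Position 18 → track B, term 6 = 512.

512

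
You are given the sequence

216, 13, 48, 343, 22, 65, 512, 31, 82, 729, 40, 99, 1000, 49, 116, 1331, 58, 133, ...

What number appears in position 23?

Read the sequence 3 terms at a time; column i is its own pattern.
Stream A = 216, 343, 512, 729, 1000, 1331: the cubes 6³, 7³, 8³, ….
Stream B = 13, 22, 31, 40, 49, 58: linear: a_n = 4 + 9·n.
Stream C = 48, 65, 82, 99, 116, 133: arithmetic with common difference +17.
Term 23 comes from stream B (its 8th entry): 76.

76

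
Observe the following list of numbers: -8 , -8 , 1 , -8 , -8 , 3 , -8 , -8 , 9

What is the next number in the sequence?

-8

The slot pattern repeats as AAB (period 3), so there are 2 interleaved tracks.
Stream A = -8, -8, -8, -8, -8, -8: always -8.
Stream B = 1, 3, 9: geometric, ×3 each step.
The 10th slot belongs to stream A; its 7th term is -8.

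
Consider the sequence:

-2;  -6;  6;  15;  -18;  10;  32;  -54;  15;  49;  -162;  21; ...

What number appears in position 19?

Taking every 3rd term gives 3 separate tracks.
Track A: -2, 15, 32, 49. Adding 17 each time.
Track B: -6, -18, -54, -162. Geometric, ×3 each step.
Track C: 6, 10, 15, 21. The triangular numbers T_3, T_4, ….
Term 19 comes from track A (its 7th entry): 100.

100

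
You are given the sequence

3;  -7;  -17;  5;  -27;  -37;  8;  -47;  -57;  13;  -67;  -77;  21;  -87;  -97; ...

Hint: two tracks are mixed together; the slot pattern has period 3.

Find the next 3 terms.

34, -107, -117

The slot pattern repeats as ABB (period 3), so there are 2 interleaved tracks.
Track A is 3, 5, 8, 13, 21, which is a Fibonacci-like recurrence a_n = a_{n-1} + a_{n-2}.
Track B is -7, -17, -27, -37, -47, -57, -67, -77, -87, -97, which is arithmetic, step −10.
Position 16 → track A, term 6 = 34.
Position 17 falls in track B as its term 11, giving -107.
Position 18 → track B, term 12 = -117.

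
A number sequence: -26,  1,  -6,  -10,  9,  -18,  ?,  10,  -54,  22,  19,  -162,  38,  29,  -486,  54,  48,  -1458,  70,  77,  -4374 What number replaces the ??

6

Split by position mod 3: positions 1, 4, 7, … form one track, and each other residue class forms its own.
Stream A = -26, -10, ?, 22, 38, 54, 70: linear: a_n = -42 + 16·n.
Stream B = 1, 9, 10, 19, 29, 48, 77: each term equals the sum of the previous two.
Stream C = -6, -18, -54, -162, -486, -1458, -4374: multiplying by 3 each time.
The gap is stream A's term 3; the rule gives 6.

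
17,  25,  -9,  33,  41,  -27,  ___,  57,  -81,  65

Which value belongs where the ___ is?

49

The slot pattern repeats as AAB (period 3), so there are 2 interleaved tracks.
Track A: 17, 25, 33, 41, ?, 57, 65 — linear: a_n = 9 + 8·n.
Track B: -9, -27, -81 — a geometric progression (common ratio 3).
The gap is track A's term 5; the rule gives 49.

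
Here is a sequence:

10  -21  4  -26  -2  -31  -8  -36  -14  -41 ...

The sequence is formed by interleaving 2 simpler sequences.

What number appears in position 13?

Positions 1, 3, 5, … form one subsequence and positions 2, 4, 6, … form another.
Stream A: 10, 4, -2, -8, -14. Arithmetic with common difference −6.
Stream B: -21, -26, -31, -36, -41. Subtracting 5 each time.
Position 13 falls in stream A as its term 7, giving -26.

-26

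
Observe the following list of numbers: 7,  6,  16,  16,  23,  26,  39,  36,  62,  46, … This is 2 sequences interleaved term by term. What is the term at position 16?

76

Taking every 2nd term gives 2 separate tracks.
Stream A: 7, 16, 23, 39, 62 (each term equals the sum of the previous two).
Stream B: 6, 16, 26, 36, 46 (arithmetic, step +10).
Position 16 → stream B, term 8 = 76.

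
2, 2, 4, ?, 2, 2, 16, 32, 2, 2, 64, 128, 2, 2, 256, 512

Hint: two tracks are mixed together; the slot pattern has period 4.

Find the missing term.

8

Reading positions in blocks of 4 reveals the pattern AABB — 2 tracks woven together.
Track A: 2, 2, 2, 2, 2, 2, 2, 2 (always 2).
Track B: 4, ?, 16, 32, 64, 128, 256, 512 (powers 2^2, 2^3, 2^4, …).
So the missing entry in track B is 8.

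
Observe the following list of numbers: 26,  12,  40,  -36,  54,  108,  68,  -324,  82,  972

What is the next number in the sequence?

Odd-indexed and even-indexed terms follow separate rules.
Track A: 26, 40, 54, 68, 82 — adding 14 each time.
Track B: 12, -36, 108, -324, 972 — multiplying by -3 each time.
Term 11 comes from track A (its 6th entry): 96.

96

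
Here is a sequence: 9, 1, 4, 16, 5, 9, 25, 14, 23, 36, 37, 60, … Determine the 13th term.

Positions follow the repeating pattern ABB; grouping by letter gives 2 tracks.
Stream A: 9, 16, 25, 36 (the squares 3², 4², 5², …).
Stream B: 1, 4, 5, 9, 14, 23, 37, 60 (Fibonacci-style (each term is the sum of the two before it)).
Term 13 comes from stream A (its 5th entry): 49.

49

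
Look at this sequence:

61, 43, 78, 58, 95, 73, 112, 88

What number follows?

Odd-indexed and even-indexed terms follow separate rules.
Subsequence A: 61, 78, 95, 112 (linear: a_n = 44 + 17·n).
Subsequence B: 43, 58, 73, 88 (linear: a_n = 28 + 15·n).
Position 9 falls in subsequence A as its term 5, giving 129.

129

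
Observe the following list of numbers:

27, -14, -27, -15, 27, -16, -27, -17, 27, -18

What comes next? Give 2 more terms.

-27, -19

Odd-indexed and even-indexed terms follow separate rules.
Stream A = 27, -27, 27, -27, 27: the oscillation 27·(−1)^(n+1).
Stream B = -14, -15, -16, -17, -18: arithmetic, step −1.
Position 11 falls in stream A as its term 6, giving -27.
Position 12 → stream B, term 6 = -19.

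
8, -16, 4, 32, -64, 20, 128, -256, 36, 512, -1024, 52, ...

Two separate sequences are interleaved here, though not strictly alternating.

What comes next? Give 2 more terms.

2048, -4096

Reading positions in blocks of 3 reveals the pattern AAB — 2 tracks woven together.
Subsequence A: 8, -16, 32, -64, 128, -256, 512, -1024. A geometric progression (common ratio -2).
Subsequence B: 4, 20, 36, 52. Linear: a_n = -12 + 16·n.
Position 13 falls in subsequence A as its term 9, giving 2048.
Position 14 falls in subsequence A as its term 10, giving -4096.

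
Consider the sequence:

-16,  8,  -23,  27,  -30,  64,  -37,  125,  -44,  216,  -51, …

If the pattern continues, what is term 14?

Positions 1, 3, 5, … form one subsequence and positions 2, 4, 6, … form another.
Track A: -16, -23, -30, -37, -44, -51. Linear: a_n = -9 − 7·n.
Track B: 8, 27, 64, 125, 216. The cubes 2³, 3³, 4³, ….
Position 14 → track B, term 7 = 512.

512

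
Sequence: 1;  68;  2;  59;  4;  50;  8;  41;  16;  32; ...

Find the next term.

32

Odd-indexed and even-indexed terms follow separate rules.
Subsequence A: 1, 2, 4, 8, 16 — successive powers of 2.
Subsequence B: 68, 59, 50, 41, 32 — arithmetic, step −9.
Position 11 falls in subsequence A as its term 6, giving 32.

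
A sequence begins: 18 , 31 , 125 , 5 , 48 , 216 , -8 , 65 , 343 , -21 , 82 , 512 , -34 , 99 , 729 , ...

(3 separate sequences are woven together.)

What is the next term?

-47

Read the sequence 3 terms at a time; column i is its own pattern.
Track A is 18, 5, -8, -21, -34, which is linear: a_n = 31 − 13·n.
Track B is 31, 48, 65, 82, 99, which is arithmetic, step +17.
Track C is 125, 216, 343, 512, 729, which is consecutive cubes n³ from n = 5.
Term 16 comes from track A (its 6th entry): -47.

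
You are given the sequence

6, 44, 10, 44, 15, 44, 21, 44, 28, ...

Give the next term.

44

Odd-indexed and even-indexed terms follow separate rules.
Track A = 6, 10, 15, 21, 28: the triangular numbers T_3, T_4, ….
Track B = 44, 44, 44, 44: constant 44.
Position 10 → track B, term 5 = 44.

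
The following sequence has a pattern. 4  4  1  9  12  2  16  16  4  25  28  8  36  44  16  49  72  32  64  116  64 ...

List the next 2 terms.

Taking every 3rd term gives 3 separate tracks.
Subsequence A = 4, 9, 16, 25, 36, 49, 64: consecutive squares n² from n = 2.
Subsequence B = 4, 12, 16, 28, 44, 72, 116: Fibonacci-style (each term is the sum of the two before it).
Subsequence C = 1, 2, 4, 8, 16, 32, 64: geometric with ratio 2.
Position 22 → subsequence A, term 8 = 81.
Position 23 → subsequence B, term 8 = 188.

81, 188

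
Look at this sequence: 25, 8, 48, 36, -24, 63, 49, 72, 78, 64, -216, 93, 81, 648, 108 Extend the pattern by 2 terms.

The terms cycle through 3 interleaved subsequences.
Subsequence A: 25, 36, 49, 64, 81 — perfect squares starting at 5².
Subsequence B: 8, -24, 72, -216, 648 — geometric with ratio -3.
Subsequence C: 48, 63, 78, 93, 108 — adding 15 each time.
Position 16 falls in subsequence A as its term 6, giving 100.
Term 17 comes from subsequence B (its 6th entry): -1944.

100, -1944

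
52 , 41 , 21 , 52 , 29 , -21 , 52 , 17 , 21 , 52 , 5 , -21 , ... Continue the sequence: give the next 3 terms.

52, -7, 21

Taking every 3rd term gives 3 separate tracks.
Track A: 52, 52, 52, 52 — constant 52.
Track B: 41, 29, 17, 5 — subtracting 12 each time.
Track C: 21, -21, 21, -21 — the oscillation 21·(−1)^(n+1).
The 13th slot belongs to track A; its 5th term is 52.
Term 14 comes from track B (its 5th entry): -7.
Position 15 → track C, term 5 = 21.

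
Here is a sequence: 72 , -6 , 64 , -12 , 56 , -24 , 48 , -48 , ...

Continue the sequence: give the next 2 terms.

Taking every 2nd term gives 2 separate tracks.
Track A is 72, 64, 56, 48, which is linear: a_n = 80 − 8·n.
Track B is -6, -12, -24, -48, which is geometric with ratio 2.
The 9th slot belongs to track A; its 5th term is 40.
Position 10 → track B, term 5 = -96.

40, -96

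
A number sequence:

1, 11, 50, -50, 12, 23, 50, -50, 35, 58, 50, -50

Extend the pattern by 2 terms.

Reading positions in blocks of 4 reveals the pattern AABB — 2 tracks woven together.
Stream A: 1, 11, 12, 23, 35, 58 — each term equals the sum of the previous two.
Stream B: 50, -50, 50, -50, 50, -50 — alternating ±50.
Term 13 comes from stream A (its 7th entry): 93.
Position 14 falls in stream A as its term 8, giving 151.

93, 151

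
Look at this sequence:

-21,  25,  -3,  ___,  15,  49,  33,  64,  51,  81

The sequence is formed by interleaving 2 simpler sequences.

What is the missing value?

The terms cycle through 2 interleaved subsequences.
Track A: -21, -3, 15, 33, 51 — arithmetic, step +18.
Track B: 25, ?, 49, 64, 81 — consecutive squares n² from n = 5.
Filling track B at index 2 by its rule yields 36.

36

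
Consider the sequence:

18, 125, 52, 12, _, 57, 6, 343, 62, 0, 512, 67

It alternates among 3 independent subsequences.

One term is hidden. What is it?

216

Read the sequence 3 terms at a time; column i is its own pattern.
Subsequence A = 18, 12, 6, 0: arithmetic with common difference −6.
Subsequence B = 125, ?, 343, 512: the cubes 5³, 6³, 7³, ….
Subsequence C = 52, 57, 62, 67: adding 5 each time.
So the missing entry in subsequence B is 216.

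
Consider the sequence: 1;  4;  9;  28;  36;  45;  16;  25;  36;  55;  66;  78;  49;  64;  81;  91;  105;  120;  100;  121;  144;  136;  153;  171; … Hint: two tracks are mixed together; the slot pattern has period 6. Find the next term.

The slot pattern repeats as AAABBB (period 6), so there are 2 interleaved tracks.
Subsequence A: 1, 4, 9, 16, 25, 36, 49, 64, 81, 100, 121, 144 — perfect squares starting at 1².
Subsequence B: 28, 36, 45, 55, 66, 78, 91, 105, 120, 136, 153, 171 — triangular numbers starting at T_7.
The 25th slot belongs to subsequence A; its 13th term is 169.

169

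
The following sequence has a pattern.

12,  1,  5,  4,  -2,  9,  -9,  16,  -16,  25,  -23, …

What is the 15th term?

Split by position mod 2 into 2 tracks.
Subsequence A: 12, 5, -2, -9, -16, -23 — subtracting 7 each time.
Subsequence B: 1, 4, 9, 16, 25 — consecutive squares n² from n = 1.
Position 15 → subsequence A, term 8 = -37.

-37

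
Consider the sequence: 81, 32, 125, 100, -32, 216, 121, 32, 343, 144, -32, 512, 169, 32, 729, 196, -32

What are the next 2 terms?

1000, 225

Taking every 3rd term gives 3 separate tracks.
Track A is 81, 100, 121, 144, 169, 196, which is consecutive squares n² from n = 9.
Track B is 32, -32, 32, -32, 32, -32, which is alternating ±32.
Track C is 125, 216, 343, 512, 729, which is consecutive cubes n³ from n = 5.
Position 18 falls in track C as its term 6, giving 1000.
Term 19 comes from track A (its 7th entry): 225.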